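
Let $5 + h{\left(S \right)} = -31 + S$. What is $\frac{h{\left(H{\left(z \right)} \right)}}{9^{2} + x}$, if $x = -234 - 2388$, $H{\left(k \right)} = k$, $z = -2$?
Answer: $\frac{38}{2541} \approx 0.014955$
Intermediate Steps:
$x = -2622$
$h{\left(S \right)} = -36 + S$ ($h{\left(S \right)} = -5 + \left(-31 + S\right) = -36 + S$)
$\frac{h{\left(H{\left(z \right)} \right)}}{9^{2} + x} = \frac{-36 - 2}{9^{2} - 2622} = - \frac{38}{81 - 2622} = - \frac{38}{-2541} = \left(-38\right) \left(- \frac{1}{2541}\right) = \frac{38}{2541}$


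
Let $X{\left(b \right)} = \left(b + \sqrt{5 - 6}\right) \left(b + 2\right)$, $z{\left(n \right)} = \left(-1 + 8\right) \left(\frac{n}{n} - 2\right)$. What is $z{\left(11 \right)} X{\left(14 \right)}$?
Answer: $-1568 - 112 i \approx -1568.0 - 112.0 i$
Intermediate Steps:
$z{\left(n \right)} = -7$ ($z{\left(n \right)} = 7 \left(1 - 2\right) = 7 \left(-1\right) = -7$)
$X{\left(b \right)} = \left(2 + b\right) \left(i + b\right)$ ($X{\left(b \right)} = \left(b + \sqrt{-1}\right) \left(2 + b\right) = \left(b + i\right) \left(2 + b\right) = \left(i + b\right) \left(2 + b\right) = \left(2 + b\right) \left(i + b\right)$)
$z{\left(11 \right)} X{\left(14 \right)} = - 7 \left(14^{2} + 2 i + 14 \left(2 + i\right)\right) = - 7 \left(196 + 2 i + \left(28 + 14 i\right)\right) = - 7 \left(224 + 16 i\right) = -1568 - 112 i$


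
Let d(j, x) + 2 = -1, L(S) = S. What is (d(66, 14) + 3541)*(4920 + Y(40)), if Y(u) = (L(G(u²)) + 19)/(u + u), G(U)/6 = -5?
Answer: 696258941/40 ≈ 1.7406e+7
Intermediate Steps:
G(U) = -30 (G(U) = 6*(-5) = -30)
Y(u) = -11/(2*u) (Y(u) = (-30 + 19)/(u + u) = -11*1/(2*u) = -11/(2*u))
d(j, x) = -3 (d(j, x) = -2 - 1 = -3)
(d(66, 14) + 3541)*(4920 + Y(40)) = (-3 + 3541)*(4920 - 11/2/40) = 3538*(4920 - 11/2*1/40) = 3538*(4920 - 11/80) = 3538*(393589/80) = 696258941/40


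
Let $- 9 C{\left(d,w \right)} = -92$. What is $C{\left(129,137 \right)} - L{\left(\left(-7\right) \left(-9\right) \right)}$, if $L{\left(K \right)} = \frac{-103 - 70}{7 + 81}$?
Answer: $\frac{9653}{792} \approx 12.188$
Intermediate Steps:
$C{\left(d,w \right)} = \frac{92}{9}$ ($C{\left(d,w \right)} = \left(- \frac{1}{9}\right) \left(-92\right) = \frac{92}{9}$)
$L{\left(K \right)} = - \frac{173}{88}$
$C{\left(129,137 \right)} - L{\left(\left(-7\right) \left(-9\right) \right)} = \frac{92}{9} - - \frac{173}{88} = \frac{92}{9} + \frac{173}{88} = \frac{9653}{792}$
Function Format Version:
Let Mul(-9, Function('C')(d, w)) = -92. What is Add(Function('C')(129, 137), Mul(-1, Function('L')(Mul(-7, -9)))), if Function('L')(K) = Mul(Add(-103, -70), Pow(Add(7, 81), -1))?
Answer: Rational(9653, 792) ≈ 12.188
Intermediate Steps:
Function('C')(d, w) = Rational(92, 9) (Function('C')(d, w) = Mul(Rational(-1, 9), -92) = Rational(92, 9))
Function('L')(K) = Rational(-173, 88) (Function('L')(K) = Mul(-173, Pow(88, -1)) = Mul(-173, Rational(1, 88)) = Rational(-173, 88))
Add(Function('C')(129, 137), Mul(-1, Function('L')(Mul(-7, -9)))) = Add(Rational(92, 9), Mul(-1, Rational(-173, 88))) = Add(Rational(92, 9), Rational(173, 88)) = Rational(9653, 792)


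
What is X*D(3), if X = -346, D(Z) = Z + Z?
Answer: -2076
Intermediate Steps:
D(Z) = 2*Z
X*D(3) = -692*3 = -346*6 = -2076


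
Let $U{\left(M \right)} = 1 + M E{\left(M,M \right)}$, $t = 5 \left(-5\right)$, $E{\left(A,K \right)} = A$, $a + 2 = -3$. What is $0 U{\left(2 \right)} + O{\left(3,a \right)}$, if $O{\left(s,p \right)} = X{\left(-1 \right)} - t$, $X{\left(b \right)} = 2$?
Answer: $27$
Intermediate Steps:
$a = -5$ ($a = -2 - 3 = -5$)
$t = -25$
$O{\left(s,p \right)} = 27$ ($O{\left(s,p \right)} = 2 - -25 = 2 + 25 = 27$)
$U{\left(M \right)} = 1 + M^{2}$ ($U{\left(M \right)} = 1 + M M = 1 + M^{2}$)
$0 U{\left(2 \right)} + O{\left(3,a \right)} = 0 \left(1 + 2^{2}\right) + 27 = 0 \left(1 + 4\right) + 27 = 0 \cdot 5 + 27 = 0 + 27 = 27$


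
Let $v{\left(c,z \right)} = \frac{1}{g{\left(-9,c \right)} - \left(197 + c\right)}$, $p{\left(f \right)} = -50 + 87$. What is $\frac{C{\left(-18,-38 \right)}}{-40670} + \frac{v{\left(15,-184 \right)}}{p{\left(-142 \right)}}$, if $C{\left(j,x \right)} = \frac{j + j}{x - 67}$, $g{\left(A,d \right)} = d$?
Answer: $- \frac{755459}{5187763525} \approx -0.00014562$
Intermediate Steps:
$p{\left(f \right)} = 37$
$C{\left(j,x \right)} = \frac{2 j}{-67 + x}$
$v{\left(c,z \right)} = - \frac{1}{197}$ ($v{\left(c,z \right)} = \frac{1}{c - \left(197 + c\right)} = \frac{1}{-197} = - \frac{1}{197}$)
$\frac{C{\left(-18,-38 \right)}}{-40670} + \frac{v{\left(15,-184 \right)}}{p{\left(-142 \right)}} = \frac{2 \left(-18\right) \frac{1}{-67 - 38}}{-40670} - \frac{1}{197 \cdot 37} = 2 \left(-18\right) \frac{1}{-105} \left(- \frac{1}{40670}\right) - \frac{1}{7289} = 2 \left(-18\right) \left(- \frac{1}{105}\right) \left(- \frac{1}{40670}\right) - \frac{1}{7289} = \frac{12}{35} \left(- \frac{1}{40670}\right) - \frac{1}{7289} = - \frac{6}{711725} - \frac{1}{7289} = - \frac{755459}{5187763525}$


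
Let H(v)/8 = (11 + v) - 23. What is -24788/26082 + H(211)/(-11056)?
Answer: -19723667/18022662 ≈ -1.0944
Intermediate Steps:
H(v) = -96 + 8*v (H(v) = 8*((11 + v) - 23) = 8*(-12 + v) = -96 + 8*v)
-24788/26082 + H(211)/(-11056) = -24788/26082 + (-96 + 8*211)/(-11056) = -24788*1/26082 + (-96 + 1688)*(-1/11056) = -12394/13041 + 1592*(-1/11056) = -12394/13041 - 199/1382 = -19723667/18022662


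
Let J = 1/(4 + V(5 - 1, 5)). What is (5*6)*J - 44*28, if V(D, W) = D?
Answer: -4913/4 ≈ -1228.3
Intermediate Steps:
J = ⅛ (J = 1/(4 + (5 - 1)) = 1/(4 + 4) = 1/8 = ⅛ ≈ 0.12500)
(5*6)*J - 44*28 = (5*6)*(⅛) - 44*28 = 30*(⅛) - 1232 = 15/4 - 1232 = -4913/4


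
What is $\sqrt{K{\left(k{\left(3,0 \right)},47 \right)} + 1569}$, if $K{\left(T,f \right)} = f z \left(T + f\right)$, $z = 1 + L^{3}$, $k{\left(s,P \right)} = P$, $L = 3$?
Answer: $\sqrt{63421} \approx 251.84$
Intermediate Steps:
$z = 28$ ($z = 1 + 3^{3} = 1 + 27 = 28$)
$K{\left(T,f \right)} = 28 f \left(T + f\right)$ ($K{\left(T,f \right)} = f 28 \left(T + f\right) = 28 f \left(T + f\right)$)
$\sqrt{K{\left(k{\left(3,0 \right)},47 \right)} + 1569} = \sqrt{28 \cdot 47 \left(0 + 47\right) + 1569} = \sqrt{28 \cdot 47 \cdot 47 + 1569} = \sqrt{61852 + 1569} = \sqrt{63421}$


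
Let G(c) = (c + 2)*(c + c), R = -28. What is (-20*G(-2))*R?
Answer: 0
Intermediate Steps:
G(c) = 2*c*(2 + c) (G(c) = (2 + c)*(2*c) = 2*c*(2 + c))
(-20*G(-2))*R = -40*(-2)*(2 - 2)*(-28) = -40*(-2)*0*(-28) = -20*0*(-28) = 0*(-28) = 0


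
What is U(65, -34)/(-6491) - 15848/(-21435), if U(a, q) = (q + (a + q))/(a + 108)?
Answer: 17796464969/24070283205 ≈ 0.73935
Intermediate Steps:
U(a, q) = (a + 2*q)/(108 + a)
U(65, -34)/(-6491) - 15848/(-21435) = ((65 + 2*(-34))/(108 + 65))/(-6491) - 15848/(-21435) = ((65 - 68)/173)*(-1/6491) - 15848*(-1/21435) = ((1/173)*(-3))*(-1/6491) + 15848/21435 = -3/173*(-1/6491) + 15848/21435 = 3/1122943 + 15848/21435 = 17796464969/24070283205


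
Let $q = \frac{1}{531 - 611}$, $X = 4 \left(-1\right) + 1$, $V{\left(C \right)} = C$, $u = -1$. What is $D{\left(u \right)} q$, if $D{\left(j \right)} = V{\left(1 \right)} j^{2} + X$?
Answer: $\frac{1}{40} \approx 0.025$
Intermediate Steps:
$X = -3$ ($X = -4 + 1 = -3$)
$D{\left(j \right)} = -3 + j^{2}$ ($D{\left(j \right)} = 1 j^{2} - 3 = j^{2} - 3 = -3 + j^{2}$)
$q = - \frac{1}{80}$ ($q = \frac{1}{-80} = - \frac{1}{80} \approx -0.0125$)
$D{\left(u \right)} q = \left(-3 + \left(-1\right)^{2}\right) \left(- \frac{1}{80}\right) = \left(-3 + 1\right) \left(- \frac{1}{80}\right) = \left(-2\right) \left(- \frac{1}{80}\right) = \frac{1}{40}$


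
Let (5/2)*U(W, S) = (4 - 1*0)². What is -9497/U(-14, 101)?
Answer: -47485/32 ≈ -1483.9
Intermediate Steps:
U(W, S) = 32/5 (U(W, S) = 2*(4 - 1*0)²/5 = 2*(4 + 0)²/5 = (⅖)*4² = (⅖)*16 = 32/5)
-9497/U(-14, 101) = -9497/32/5 = -9497*5/32 = -47485/32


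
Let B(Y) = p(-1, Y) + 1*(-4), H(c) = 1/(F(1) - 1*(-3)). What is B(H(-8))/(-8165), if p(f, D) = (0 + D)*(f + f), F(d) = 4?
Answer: 6/11431 ≈ 0.00052489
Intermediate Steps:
p(f, D) = 2*D*f (p(f, D) = D*(2*f) = 2*D*f)
H(c) = ⅐ (H(c) = 1/(4 - 1*(-3)) = 1/(4 + 3) = 1/7 = ⅐)
B(Y) = -4 - 2*Y (B(Y) = 2*Y*(-1) + 1*(-4) = -2*Y - 4 = -4 - 2*Y)
B(H(-8))/(-8165) = (-4 - 2*⅐)/(-8165) = (-4 - 2/7)*(-1/8165) = -30/7*(-1/8165) = 6/11431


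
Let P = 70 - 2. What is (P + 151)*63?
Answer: 13797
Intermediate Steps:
P = 68
(P + 151)*63 = (68 + 151)*63 = 219*63 = 13797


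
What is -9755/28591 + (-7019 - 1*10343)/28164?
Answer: -385568381/402618462 ≈ -0.95765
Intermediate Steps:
-9755/28591 + (-7019 - 1*10343)/28164 = -9755*1/28591 + (-7019 - 10343)*(1/28164) = -9755/28591 - 17362*1/28164 = -9755/28591 - 8681/14082 = -385568381/402618462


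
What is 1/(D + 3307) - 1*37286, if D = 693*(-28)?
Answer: -600192743/16097 ≈ -37286.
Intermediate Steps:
D = -19404
1/(D + 3307) - 1*37286 = 1/(-19404 + 3307) - 1*37286 = 1/(-16097) - 37286 = -1/16097 - 37286 = -600192743/16097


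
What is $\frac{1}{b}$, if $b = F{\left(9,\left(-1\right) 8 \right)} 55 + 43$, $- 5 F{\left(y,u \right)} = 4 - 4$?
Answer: $\frac{1}{43} \approx 0.023256$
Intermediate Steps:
$F{\left(y,u \right)} = 0$ ($F{\left(y,u \right)} = - \frac{4 - 4}{5} = \left(- \frac{1}{5}\right) 0 = 0$)
$b = 43$ ($b = 0 \cdot 55 + 43 = 0 + 43 = 43$)
$\frac{1}{b} = \frac{1}{43}$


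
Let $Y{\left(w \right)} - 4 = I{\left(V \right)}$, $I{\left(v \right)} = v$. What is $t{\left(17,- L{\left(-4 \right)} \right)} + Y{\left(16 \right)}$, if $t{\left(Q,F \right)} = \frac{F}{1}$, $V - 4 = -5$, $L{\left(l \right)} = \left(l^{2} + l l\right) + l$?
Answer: $-25$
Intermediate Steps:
$L{\left(l \right)} = l + 2 l^{2}$ ($L{\left(l \right)} = \left(l^{2} + l^{2}\right) + l = 2 l^{2} + l = l + 2 l^{2}$)
$V = -1$ ($V = 4 - 5 = -1$)
$Y{\left(w \right)} = 3$ ($Y{\left(w \right)} = 4 - 1 = 3$)
$t{\left(Q,F \right)} = F$ ($t{\left(Q,F \right)} = F 1 = F$)
$t{\left(17,- L{\left(-4 \right)} \right)} + Y{\left(16 \right)} = - \left(-4\right) \left(1 + 2 \left(-4\right)\right) + 3 = - \left(-4\right) \left(1 - 8\right) + 3 = - \left(-4\right) \left(-7\right) + 3 = \left(-1\right) 28 + 3 = -28 + 3 = -25$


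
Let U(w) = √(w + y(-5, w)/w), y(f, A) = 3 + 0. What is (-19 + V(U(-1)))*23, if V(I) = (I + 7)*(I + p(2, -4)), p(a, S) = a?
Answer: -207 + 414*I ≈ -207.0 + 414.0*I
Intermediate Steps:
y(f, A) = 3
U(w) = √(w + 3/w)
V(I) = (2 + I)*(7 + I) (V(I) = (I + 7)*(I + 2) = (7 + I)*(2 + I) = (2 + I)*(7 + I))
(-19 + V(U(-1)))*23 = (-19 + (14 + (√(-1 + 3/(-1)))² + 9*√(-1 + 3/(-1))))*23 = (-19 + (14 + (√(-1 + 3*(-1)))² + 9*√(-1 + 3*(-1))))*23 = (-19 + (14 + (√(-1 - 3))² + 9*√(-1 - 3)))*23 = (-19 + (14 + (√(-4))² + 9*√(-4)))*23 = (-19 + (14 + (2*I)² + 9*(2*I)))*23 = (-19 + (14 - 4 + 18*I))*23 = (-19 + (10 + 18*I))*23 = (-9 + 18*I)*23 = -207 + 414*I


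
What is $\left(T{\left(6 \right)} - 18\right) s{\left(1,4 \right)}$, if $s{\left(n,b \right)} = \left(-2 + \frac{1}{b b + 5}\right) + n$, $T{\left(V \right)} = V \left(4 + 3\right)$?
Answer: $- \frac{160}{7} \approx -22.857$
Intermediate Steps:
$T{\left(V \right)} = 7 V$ ($T{\left(V \right)} = V 7 = 7 V$)
$s{\left(n,b \right)} = -2 + n + \frac{1}{5 + b^{2}}$ ($s{\left(n,b \right)} = \left(-2 + \frac{1}{b^{2} + 5}\right) + n = \left(-2 + \frac{1}{5 + b^{2}}\right) + n = -2 + n + \frac{1}{5 + b^{2}}$)
$\left(T{\left(6 \right)} - 18\right) s{\left(1,4 \right)} = \left(7 \cdot 6 - 18\right) \frac{-9 - 2 \cdot 4^{2} + 5 \cdot 1 + 1 \cdot 4^{2}}{5 + 4^{2}} = \left(42 - 18\right) \frac{-9 - 32 + 5 + 1 \cdot 16}{5 + 16} = 24 \frac{-9 - 32 + 5 + 16}{21} = 24 \cdot \frac{1}{21} \left(-20\right) = 24 \left(- \frac{20}{21}\right) = - \frac{160}{7}$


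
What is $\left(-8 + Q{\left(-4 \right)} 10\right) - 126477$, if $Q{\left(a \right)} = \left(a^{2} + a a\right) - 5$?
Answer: $-126215$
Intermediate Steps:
$Q{\left(a \right)} = -5 + 2 a^{2}$ ($Q{\left(a \right)} = \left(a^{2} + a^{2}\right) - 5 = 2 a^{2} - 5 = -5 + 2 a^{2}$)
$\left(-8 + Q{\left(-4 \right)} 10\right) - 126477 = \left(-8 + \left(-5 + 2 \left(-4\right)^{2}\right) 10\right) - 126477 = \left(-8 + \left(-5 + 2 \cdot 16\right) 10\right) - 126477 = \left(-8 + \left(-5 + 32\right) 10\right) - 126477 = \left(-8 + 27 \cdot 10\right) - 126477 = \left(-8 + 270\right) - 126477 = 262 - 126477 = -126215$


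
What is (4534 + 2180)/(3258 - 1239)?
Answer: 2238/673 ≈ 3.3254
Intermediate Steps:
(4534 + 2180)/(3258 - 1239) = 6714/2019 = 6714*(1/2019) = 2238/673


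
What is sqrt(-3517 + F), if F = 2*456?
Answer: I*sqrt(2605) ≈ 51.039*I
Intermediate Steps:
F = 912
sqrt(-3517 + F) = sqrt(-3517 + 912) = sqrt(-2605) = I*sqrt(2605)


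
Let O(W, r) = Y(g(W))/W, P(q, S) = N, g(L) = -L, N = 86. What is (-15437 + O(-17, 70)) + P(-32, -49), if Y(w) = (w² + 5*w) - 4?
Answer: -261337/17 ≈ -15373.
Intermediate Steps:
Y(w) = -4 + w² + 5*w
P(q, S) = 86
O(W, r) = (-4 + W² - 5*W)/W (O(W, r) = (-4 + (-W)² + 5*(-W))/W = (-4 + W² - 5*W)/W)
(-15437 + O(-17, 70)) + P(-32, -49) = (-15437 + (-5 - 17 - 4/(-17))) + 86 = (-15437 + (-5 - 17 - 4*(-1/17))) + 86 = (-15437 + (-5 - 17 + 4/17)) + 86 = (-15437 - 370/17) + 86 = -262799/17 + 86 = -261337/17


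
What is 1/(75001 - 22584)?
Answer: 1/52417 ≈ 1.9078e-5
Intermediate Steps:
1/(75001 - 22584) = 1/52417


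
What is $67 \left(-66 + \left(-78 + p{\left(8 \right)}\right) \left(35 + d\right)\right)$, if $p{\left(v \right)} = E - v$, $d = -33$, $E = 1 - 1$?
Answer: $-15946$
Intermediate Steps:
$E = 0$
$p{\left(v \right)} = - v$ ($p{\left(v \right)} = 0 - v = - v$)
$67 \left(-66 + \left(-78 + p{\left(8 \right)}\right) \left(35 + d\right)\right) = 67 \left(-66 + \left(-78 - 8\right) \left(35 - 33\right)\right) = 67 \left(-66 + \left(-78 - 8\right) 2\right) = 67 \left(-66 - 172\right) = 67 \left(-238\right) = -15946$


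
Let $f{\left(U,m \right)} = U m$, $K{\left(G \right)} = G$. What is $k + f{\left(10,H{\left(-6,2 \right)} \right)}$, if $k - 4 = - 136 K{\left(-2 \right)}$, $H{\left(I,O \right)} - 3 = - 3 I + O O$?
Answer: $526$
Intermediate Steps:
$H{\left(I,O \right)} = 3 + O^{2} - 3 I$ ($H{\left(I,O \right)} = 3 - \left(3 I - O O\right) = 3 - \left(- O^{2} + 3 I\right) = 3 + O^{2} - 3 I$)
$k = 276$ ($k = 4 - -272 = 4 + 272 = 276$)
$k + f{\left(10,H{\left(-6,2 \right)} \right)} = 276 + 10 \left(3 + 2^{2} - -18\right) = 276 + 10 \left(3 + 4 + 18\right) = 276 + 10 \cdot 25 = 276 + 250 = 526$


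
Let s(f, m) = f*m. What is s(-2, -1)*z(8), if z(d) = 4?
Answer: 8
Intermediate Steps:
s(-2, -1)*z(8) = -2*(-1)*4 = 2*4 = 8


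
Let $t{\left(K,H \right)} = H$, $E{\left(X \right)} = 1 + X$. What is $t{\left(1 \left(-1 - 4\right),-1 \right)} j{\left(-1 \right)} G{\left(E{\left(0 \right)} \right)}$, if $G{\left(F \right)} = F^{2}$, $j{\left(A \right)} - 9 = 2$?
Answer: $-11$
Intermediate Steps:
$j{\left(A \right)} = 11$ ($j{\left(A \right)} = 9 + 2 = 11$)
$t{\left(1 \left(-1 - 4\right),-1 \right)} j{\left(-1 \right)} G{\left(E{\left(0 \right)} \right)} = \left(-1\right) 11 \left(1 + 0\right)^{2} = - 11 \cdot 1^{2} = \left(-11\right) 1 = -11$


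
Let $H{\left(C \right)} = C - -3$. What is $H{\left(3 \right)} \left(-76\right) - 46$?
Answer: $-502$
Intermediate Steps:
$H{\left(C \right)} = 3 + C$ ($H{\left(C \right)} = C + 3 = 3 + C$)
$H{\left(3 \right)} \left(-76\right) - 46 = \left(3 + 3\right) \left(-76\right) - 46 = 6 \left(-76\right) - 46 = -456 - 46 = -502$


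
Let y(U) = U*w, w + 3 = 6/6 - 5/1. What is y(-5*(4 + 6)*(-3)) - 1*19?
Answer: -1069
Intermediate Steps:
w = -7 (w = -3 + (6/6 - 5/1) = -3 + (6*(⅙) - 5*1) = -3 + (1 - 5) = -3 - 4 = -7)
y(U) = -7*U (y(U) = U*(-7) = -7*U)
y(-5*(4 + 6)*(-3)) - 1*19 = -7*(-5*(4 + 6))*(-3) - 1*19 = -7*(-5*10)*(-3) - 19 = -(-350)*(-3) - 19 = -7*150 - 19 = -1050 - 19 = -1069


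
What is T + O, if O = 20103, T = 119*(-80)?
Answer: 10583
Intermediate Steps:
T = -9520
T + O = -9520 + 20103 = 10583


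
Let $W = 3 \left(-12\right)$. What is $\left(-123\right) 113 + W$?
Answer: $-13935$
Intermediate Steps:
$W = -36$
$\left(-123\right) 113 + W = \left(-123\right) 113 - 36 = -13899 - 36 = -13935$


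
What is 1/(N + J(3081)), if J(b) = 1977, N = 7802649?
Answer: 1/7804626 ≈ 1.2813e-7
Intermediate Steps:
1/(N + J(3081)) = 1/(7802649 + 1977) = 1/7804626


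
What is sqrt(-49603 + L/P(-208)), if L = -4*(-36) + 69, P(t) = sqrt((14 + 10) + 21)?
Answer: sqrt(-1240075 + 355*sqrt(5))/5 ≈ 222.65*I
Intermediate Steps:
P(t) = 3*sqrt(5) (P(t) = sqrt(24 + 21) = sqrt(45) = 3*sqrt(5))
L = 213 (L = 144 + 69 = 213)
sqrt(-49603 + L/P(-208)) = sqrt(-49603 + 213/((3*sqrt(5)))) = sqrt(-49603 + 213*(sqrt(5)/15)) = sqrt(-49603 + 71*sqrt(5)/5)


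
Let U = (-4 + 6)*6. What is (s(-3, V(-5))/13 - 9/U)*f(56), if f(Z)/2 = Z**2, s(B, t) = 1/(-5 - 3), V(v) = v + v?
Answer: -61936/13 ≈ -4764.3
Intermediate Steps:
V(v) = 2*v
s(B, t) = -1/8 (s(B, t) = 1/(-8) = -1/8)
U = 12 (U = 2*6 = 12)
f(Z) = 2*Z**2
(s(-3, V(-5))/13 - 9/U)*f(56) = (-1/8/13 - 9/12)*(2*56**2) = (-1/8*1/13 - 9*1/12)*(2*3136) = (-1/104 - 3/4)*6272 = -79/104*6272 = -61936/13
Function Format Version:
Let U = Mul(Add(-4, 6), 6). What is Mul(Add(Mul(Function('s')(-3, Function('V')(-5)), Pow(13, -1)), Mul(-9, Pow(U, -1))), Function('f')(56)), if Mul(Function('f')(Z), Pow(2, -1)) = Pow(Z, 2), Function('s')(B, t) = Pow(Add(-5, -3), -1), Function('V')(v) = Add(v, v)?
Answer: Rational(-61936, 13) ≈ -4764.3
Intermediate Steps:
Function('V')(v) = Mul(2, v)
Function('s')(B, t) = Rational(-1, 8) (Function('s')(B, t) = Pow(-8, -1) = Rational(-1, 8))
U = 12 (U = Mul(2, 6) = 12)
Function('f')(Z) = Mul(2, Pow(Z, 2))
Mul(Add(Mul(Function('s')(-3, Function('V')(-5)), Pow(13, -1)), Mul(-9, Pow(U, -1))), Function('f')(56)) = Mul(Add(Mul(Rational(-1, 8), Pow(13, -1)), Mul(-9, Pow(12, -1))), Mul(2, Pow(56, 2))) = Mul(Add(Mul(Rational(-1, 8), Rational(1, 13)), Mul(-9, Rational(1, 12))), Mul(2, 3136)) = Mul(Add(Rational(-1, 104), Rational(-3, 4)), 6272) = Mul(Rational(-79, 104), 6272) = Rational(-61936, 13)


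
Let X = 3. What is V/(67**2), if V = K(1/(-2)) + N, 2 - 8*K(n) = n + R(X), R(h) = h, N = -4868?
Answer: -77889/71824 ≈ -1.0844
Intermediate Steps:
K(n) = -1/8 - n/8 (K(n) = 1/4 - (n + 3)/8 = 1/4 - (3 + n)/8 = 1/4 + (-3/8 - n/8) = -1/8 - n/8)
V = -77889/16 (V = (-1/8 - 1/8/(-2)) - 4868 = (-1/8 - 1/8*(-1/2)) - 4868 = (-1/8 + 1/16) - 4868 = -1/16 - 4868 = -77889/16 ≈ -4868.1)
V/(67**2) = -77889/(16*(67**2)) = -77889/16/4489 = -77889/16*1/4489 = -77889/71824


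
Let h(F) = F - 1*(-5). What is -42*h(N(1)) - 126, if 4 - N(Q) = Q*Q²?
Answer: -462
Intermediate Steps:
N(Q) = 4 - Q³ (N(Q) = 4 - Q*Q² = 4 - Q³)
h(F) = 5 + F (h(F) = F + 5 = 5 + F)
-42*h(N(1)) - 126 = -42*(5 + (4 - 1*1³)) - 126 = -42*(5 + (4 - 1*1)) - 126 = -42*(5 + (4 - 1)) - 126 = -42*(5 + 3) - 126 = -42*8 - 126 = -336 - 126 = -462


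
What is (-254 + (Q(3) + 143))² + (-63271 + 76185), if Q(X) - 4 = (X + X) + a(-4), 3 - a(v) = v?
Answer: 21750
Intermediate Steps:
a(v) = 3 - v
Q(X) = 11 + 2*X (Q(X) = 4 + ((X + X) + (3 - 1*(-4))) = 4 + (2*X + (3 + 4)) = 4 + (2*X + 7) = 4 + (7 + 2*X) = 11 + 2*X)
(-254 + (Q(3) + 143))² + (-63271 + 76185) = (-254 + ((11 + 2*3) + 143))² + (-63271 + 76185) = (-254 + ((11 + 6) + 143))² + 12914 = (-254 + (17 + 143))² + 12914 = (-254 + 160)² + 12914 = (-94)² + 12914 = 8836 + 12914 = 21750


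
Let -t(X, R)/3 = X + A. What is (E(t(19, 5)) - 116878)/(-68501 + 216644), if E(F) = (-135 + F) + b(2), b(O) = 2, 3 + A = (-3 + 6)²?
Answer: -117086/148143 ≈ -0.79036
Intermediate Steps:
A = 6 (A = -3 + (-3 + 6)² = -3 + 3² = -3 + 9 = 6)
t(X, R) = -18 - 3*X (t(X, R) = -3*(X + 6) = -3*(6 + X) = -18 - 3*X)
E(F) = -133 + F (E(F) = (-135 + F) + 2 = -133 + F)
(E(t(19, 5)) - 116878)/(-68501 + 216644) = ((-133 + (-18 - 3*19)) - 116878)/(-68501 + 216644) = ((-133 + (-18 - 57)) - 116878)/148143 = ((-133 - 75) - 116878)*(1/148143) = (-208 - 116878)*(1/148143) = -117086*1/148143 = -117086/148143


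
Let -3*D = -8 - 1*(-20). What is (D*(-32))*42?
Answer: 5376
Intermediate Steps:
D = -4 (D = -(-8 - 1*(-20))/3 = -(-8 + 20)/3 = -⅓*12 = -4)
(D*(-32))*42 = -4*(-32)*42 = 128*42 = 5376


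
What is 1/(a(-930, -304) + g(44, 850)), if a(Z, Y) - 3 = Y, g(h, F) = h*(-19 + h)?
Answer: 1/799 ≈ 0.0012516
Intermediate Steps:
a(Z, Y) = 3 + Y
1/(a(-930, -304) + g(44, 850)) = 1/((3 - 304) + 44*(-19 + 44)) = 1/(-301 + 44*25) = 1/(-301 + 1100) = 1/799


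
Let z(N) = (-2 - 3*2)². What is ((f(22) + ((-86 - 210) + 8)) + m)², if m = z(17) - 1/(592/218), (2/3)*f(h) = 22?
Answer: 3208656025/87616 ≈ 36622.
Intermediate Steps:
f(h) = 33 (f(h) = (3/2)*22 = 33)
z(N) = 64 (z(N) = (-2 - 6)² = (-8)² = 64)
m = 18835/296 (m = 64 - 1/(592/218) = 64 - 1/(592*(1/218)) = 64 - 1/296/109 = 64 - 1*109/296 = 64 - 109/296 = 18835/296 ≈ 63.632)
((f(22) + ((-86 - 210) + 8)) + m)² = ((33 + ((-86 - 210) + 8)) + 18835/296)² = ((33 + (-296 + 8)) + 18835/296)² = ((33 - 288) + 18835/296)² = (-255 + 18835/296)² = (-56645/296)² = 3208656025/87616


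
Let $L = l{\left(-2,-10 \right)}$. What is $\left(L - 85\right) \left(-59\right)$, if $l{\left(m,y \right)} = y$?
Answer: $5605$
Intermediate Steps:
$L = -10$
$\left(L - 85\right) \left(-59\right) = \left(-10 - 85\right) \left(-59\right) = \left(-95\right) \left(-59\right) = 5605$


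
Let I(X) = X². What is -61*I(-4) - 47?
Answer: -1023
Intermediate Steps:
-61*I(-4) - 47 = -61*(-4)² - 47 = -61*16 - 47 = -976 - 47 = -1023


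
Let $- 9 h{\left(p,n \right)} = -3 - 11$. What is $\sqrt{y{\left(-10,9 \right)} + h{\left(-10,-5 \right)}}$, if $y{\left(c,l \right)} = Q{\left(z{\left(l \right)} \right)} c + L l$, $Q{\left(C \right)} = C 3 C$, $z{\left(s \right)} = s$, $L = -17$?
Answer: $\frac{i \sqrt{23233}}{3} \approx 50.808 i$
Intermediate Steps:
$Q{\left(C \right)} = 3 C^{2}$ ($Q{\left(C \right)} = 3 C C = 3 C^{2}$)
$y{\left(c,l \right)} = - 17 l + 3 c l^{2}$ ($y{\left(c,l \right)} = 3 l^{2} c - 17 l = 3 c l^{2} - 17 l = - 17 l + 3 c l^{2}$)
$h{\left(p,n \right)} = \frac{14}{9}$ ($h{\left(p,n \right)} = - \frac{-3 - 11}{9} = \left(- \frac{1}{9}\right) \left(-14\right) = \frac{14}{9}$)
$\sqrt{y{\left(-10,9 \right)} + h{\left(-10,-5 \right)}} = \sqrt{9 \left(-17 + 3 \left(-10\right) 9\right) + \frac{14}{9}} = \sqrt{9 \left(-17 - 270\right) + \frac{14}{9}} = \sqrt{9 \left(-287\right) + \frac{14}{9}} = \sqrt{-2583 + \frac{14}{9}} = \sqrt{- \frac{23233}{9}} = \frac{i \sqrt{23233}}{3}$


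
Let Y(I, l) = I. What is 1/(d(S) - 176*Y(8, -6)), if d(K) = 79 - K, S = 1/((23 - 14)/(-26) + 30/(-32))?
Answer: -267/354635 ≈ -0.00075289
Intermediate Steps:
S = -208/267 (S = 1/(9*(-1/26) + 30*(-1/32)) = 1/(-9/26 - 15/16) = 1/(-267/208) = -208/267 ≈ -0.77903)
1/(d(S) - 176*Y(8, -6)) = 1/((79 - 1*(-208/267)) - 176*8) = 1/((79 + 208/267) - 1408) = 1/(21301/267 - 1408) = 1/(-354635/267) = -267/354635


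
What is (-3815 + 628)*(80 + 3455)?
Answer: -11266045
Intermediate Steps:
(-3815 + 628)*(80 + 3455) = -3187*3535 = -11266045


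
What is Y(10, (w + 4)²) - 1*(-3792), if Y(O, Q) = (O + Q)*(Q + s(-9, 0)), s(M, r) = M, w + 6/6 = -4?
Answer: 3704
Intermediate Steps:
w = -5 (w = -1 - 4 = -5)
Y(O, Q) = (-9 + Q)*(O + Q) (Y(O, Q) = (O + Q)*(Q - 9) = (O + Q)*(-9 + Q) = (-9 + Q)*(O + Q))
Y(10, (w + 4)²) - 1*(-3792) = (((-5 + 4)²)² - 9*10 - 9*(-5 + 4)² + 10*(-5 + 4)²) - 1*(-3792) = (((-1)²)² - 90 - 9*(-1)² + 10*(-1)²) + 3792 = (1² - 90 - 9*1 + 10*1) + 3792 = (1 - 90 - 9 + 10) + 3792 = -88 + 3792 = 3704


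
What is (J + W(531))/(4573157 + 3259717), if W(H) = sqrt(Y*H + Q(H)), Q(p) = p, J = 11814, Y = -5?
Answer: 1969/1305479 + I*sqrt(59)/1305479 ≈ 0.0015083 + 5.8838e-6*I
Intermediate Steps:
W(H) = 2*sqrt(-H) (W(H) = sqrt(-5*H + H) = sqrt(-4*H) = 2*sqrt(-H))
(J + W(531))/(4573157 + 3259717) = (11814 + 2*sqrt(-1*531))/(4573157 + 3259717) = (11814 + 2*sqrt(-531))/7832874 = (11814 + 2*(3*I*sqrt(59)))*(1/7832874) = (11814 + 6*I*sqrt(59))*(1/7832874) = 1969/1305479 + I*sqrt(59)/1305479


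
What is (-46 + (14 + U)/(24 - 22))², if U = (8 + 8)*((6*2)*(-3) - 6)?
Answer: 140625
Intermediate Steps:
U = -672 (U = 16*(12*(-3) - 6) = 16*(-36 - 6) = 16*(-42) = -672)
(-46 + (14 + U)/(24 - 22))² = (-46 + (14 - 672)/(24 - 22))² = (-46 - 658/2)² = (-46 - 658*½)² = (-46 - 329)² = (-375)² = 140625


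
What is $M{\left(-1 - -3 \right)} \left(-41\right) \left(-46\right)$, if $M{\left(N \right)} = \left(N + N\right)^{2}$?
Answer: $30176$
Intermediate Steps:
$M{\left(N \right)} = 4 N^{2}$ ($M{\left(N \right)} = \left(2 N\right)^{2} = 4 N^{2}$)
$M{\left(-1 - -3 \right)} \left(-41\right) \left(-46\right) = 4 \left(-1 - -3\right)^{2} \left(-41\right) \left(-46\right) = 4 \left(-1 + 3\right)^{2} \left(-41\right) \left(-46\right) = 4 \cdot 2^{2} \left(-41\right) \left(-46\right) = 4 \cdot 4 \left(-41\right) \left(-46\right) = 16 \left(-41\right) \left(-46\right) = \left(-656\right) \left(-46\right) = 30176$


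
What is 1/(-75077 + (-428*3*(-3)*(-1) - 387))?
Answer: -1/79316 ≈ -1.2608e-5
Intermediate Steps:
1/(-75077 + (-428*3*(-3)*(-1) - 387)) = 1/(-75077 + (-(-3852)*(-1) - 387)) = 1/(-75077 + (-428*9 - 387)) = 1/(-75077 + (-3852 - 387)) = 1/(-75077 - 4239) = 1/(-79316) = -1/79316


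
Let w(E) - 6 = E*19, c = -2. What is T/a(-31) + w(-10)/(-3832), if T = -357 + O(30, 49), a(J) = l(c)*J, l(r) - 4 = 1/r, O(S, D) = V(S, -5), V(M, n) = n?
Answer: 351787/103943 ≈ 3.3844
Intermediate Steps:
O(S, D) = -5
l(r) = 4 + 1/r
a(J) = 7*J/2 (a(J) = (4 + 1/(-2))*J = (4 - ½)*J = 7*J/2)
T = -362 (T = -357 - 5 = -362)
w(E) = 6 + 19*E (w(E) = 6 + E*19 = 6 + 19*E)
T/a(-31) + w(-10)/(-3832) = -362/((7/2)*(-31)) + (6 + 19*(-10))/(-3832) = -362/(-217/2) + (6 - 190)*(-1/3832) = -362*(-2/217) - 184*(-1/3832) = 724/217 + 23/479 = 351787/103943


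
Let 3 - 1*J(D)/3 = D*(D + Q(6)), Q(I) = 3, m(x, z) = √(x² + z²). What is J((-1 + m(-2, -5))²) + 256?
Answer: -3053 + 378*√29 ≈ -1017.4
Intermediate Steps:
J(D) = 9 - 3*D*(3 + D) (J(D) = 9 - 3*D*(D + 3) = 9 - 3*D*(3 + D))
J((-1 + m(-2, -5))²) + 256 = (9 - 9*(-1 + √((-2)² + (-5)²))² - 3*(-1 + √((-2)² + (-5)²))⁴) + 256 = (9 - 9*(-1 + √(4 + 25))² - 3*(-1 + √(4 + 25))⁴) + 256 = (9 - 9*(-1 + √29)² - 3*(-1 + √29)⁴) + 256 = 265 - 9*(-1 + √29)² - 3*(-1 + √29)⁴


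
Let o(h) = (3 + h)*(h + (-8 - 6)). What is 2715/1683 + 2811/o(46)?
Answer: 2996011/879648 ≈ 3.4059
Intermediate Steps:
o(h) = (-14 + h)*(3 + h) (o(h) = (3 + h)*(h - 14) = (3 + h)*(-14 + h) = (-14 + h)*(3 + h))
2715/1683 + 2811/o(46) = 2715/1683 + 2811/(-42 + 46² - 11*46) = 2715*(1/1683) + 2811/(-42 + 2116 - 506) = 905/561 + 2811/1568 = 2996011/879648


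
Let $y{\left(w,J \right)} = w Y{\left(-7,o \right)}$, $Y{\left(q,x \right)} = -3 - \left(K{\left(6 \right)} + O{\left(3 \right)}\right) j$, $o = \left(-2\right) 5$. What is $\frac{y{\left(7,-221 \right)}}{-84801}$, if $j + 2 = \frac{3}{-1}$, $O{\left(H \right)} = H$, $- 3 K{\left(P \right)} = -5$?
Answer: $- \frac{427}{254403} \approx -0.0016784$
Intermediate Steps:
$K{\left(P \right)} = \frac{5}{3}$ ($K{\left(P \right)} = \left(- \frac{1}{3}\right) \left(-5\right) = \frac{5}{3}$)
$j = -5$ ($j = -2 + \frac{3}{-1} = -2 + 3 \left(-1\right) = -2 - 3 = -5$)
$o = -10$
$Y{\left(q,x \right)} = \frac{61}{3}$ ($Y{\left(q,x \right)} = -3 - \left(\frac{5}{3} + 3\right) \left(-5\right) = -3 - \frac{14}{3} \left(-5\right) = -3 - - \frac{70}{3} = -3 + \frac{70}{3} = \frac{61}{3}$)
$y{\left(w,J \right)} = \frac{61 w}{3}$ ($y{\left(w,J \right)} = w \frac{61}{3} = \frac{61 w}{3}$)
$\frac{y{\left(7,-221 \right)}}{-84801} = \frac{\frac{61}{3} \cdot 7}{-84801} = \frac{427}{3} \left(- \frac{1}{84801}\right) = - \frac{427}{254403}$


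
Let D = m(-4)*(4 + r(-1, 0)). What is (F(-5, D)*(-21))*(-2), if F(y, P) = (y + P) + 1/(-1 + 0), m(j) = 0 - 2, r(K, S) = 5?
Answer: -1008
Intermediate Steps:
m(j) = -2
D = -18 (D = -2*(4 + 5) = -2*9 = -18)
F(y, P) = -1 + P + y (F(y, P) = (P + y) + 1/(-1) = (P + y) - 1 = -1 + P + y)
(F(-5, D)*(-21))*(-2) = ((-1 - 18 - 5)*(-21))*(-2) = -24*(-21)*(-2) = 504*(-2) = -1008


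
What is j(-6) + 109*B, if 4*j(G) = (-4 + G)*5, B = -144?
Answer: -31417/2 ≈ -15709.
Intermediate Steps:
j(G) = -5 + 5*G/4 (j(G) = ((-4 + G)*5)/4 = (-20 + 5*G)/4 = -5 + 5*G/4)
j(-6) + 109*B = (-5 + (5/4)*(-6)) + 109*(-144) = (-5 - 15/2) - 15696 = -25/2 - 15696 = -31417/2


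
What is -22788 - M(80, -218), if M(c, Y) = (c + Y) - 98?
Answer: -22552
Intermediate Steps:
M(c, Y) = -98 + Y + c (M(c, Y) = (Y + c) - 98 = -98 + Y + c)
-22788 - M(80, -218) = -22788 - (-98 - 218 + 80) = -22788 - 1*(-236) = -22788 + 236 = -22552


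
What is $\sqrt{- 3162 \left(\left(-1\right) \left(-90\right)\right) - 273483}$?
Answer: $3 i \sqrt{62007} \approx 747.04 i$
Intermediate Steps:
$\sqrt{- 3162 \left(\left(-1\right) \left(-90\right)\right) - 273483} = \sqrt{\left(-3162\right) 90 - 273483} = \sqrt{-284580 - 273483} = \sqrt{-558063} = 3 i \sqrt{62007}$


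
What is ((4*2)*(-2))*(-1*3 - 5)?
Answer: 128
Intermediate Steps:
((4*2)*(-2))*(-1*3 - 5) = (8*(-2))*(-3 - 5) = -16*(-8) = 128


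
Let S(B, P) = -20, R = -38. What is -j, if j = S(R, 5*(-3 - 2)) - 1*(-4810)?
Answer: -4790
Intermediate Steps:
j = 4790 (j = -20 - 1*(-4810) = -20 + 4810 = 4790)
-j = -1*4790 = -4790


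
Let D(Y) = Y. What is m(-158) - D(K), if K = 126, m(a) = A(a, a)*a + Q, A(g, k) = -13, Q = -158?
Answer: 1770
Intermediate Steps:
m(a) = -158 - 13*a (m(a) = -13*a - 158 = -158 - 13*a)
m(-158) - D(K) = (-158 - 13*(-158)) - 1*126 = (-158 + 2054) - 126 = 1896 - 126 = 1770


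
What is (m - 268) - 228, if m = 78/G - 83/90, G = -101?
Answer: -4524043/9090 ≈ -497.69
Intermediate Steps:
m = -15403/9090 (m = 78/(-101) - 83/90 = 78*(-1/101) - 83*1/90 = -78/101 - 83/90 = -15403/9090 ≈ -1.6945)
(m - 268) - 228 = (-15403/9090 - 268) - 228 = -2451523/9090 - 228 = -4524043/9090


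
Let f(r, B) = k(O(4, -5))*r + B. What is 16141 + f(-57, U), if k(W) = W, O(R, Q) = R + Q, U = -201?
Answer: 15997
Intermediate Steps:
O(R, Q) = Q + R
f(r, B) = B - r (f(r, B) = (-5 + 4)*r + B = -r + B = B - r)
16141 + f(-57, U) = 16141 + (-201 - 1*(-57)) = 16141 + (-201 + 57) = 16141 - 144 = 15997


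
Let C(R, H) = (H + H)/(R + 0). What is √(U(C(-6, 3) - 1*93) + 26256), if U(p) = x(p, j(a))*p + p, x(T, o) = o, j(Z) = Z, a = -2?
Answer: 5*√1054 ≈ 162.33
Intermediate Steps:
C(R, H) = 2*H/R (C(R, H) = (2*H)/R = 2*H/R)
U(p) = -p (U(p) = -2*p + p = -p)
√(U(C(-6, 3) - 1*93) + 26256) = √(-(2*3/(-6) - 1*93) + 26256) = √(-(2*3*(-⅙) - 93) + 26256) = √(-(-1 - 93) + 26256) = √(-1*(-94) + 26256) = √(94 + 26256) = √26350 = 5*√1054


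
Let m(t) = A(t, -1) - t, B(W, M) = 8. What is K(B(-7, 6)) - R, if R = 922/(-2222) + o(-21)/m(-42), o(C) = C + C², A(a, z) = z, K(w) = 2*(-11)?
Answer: -1449841/45551 ≈ -31.829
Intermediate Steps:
K(w) = -22
m(t) = -1 - t
R = 447719/45551 (R = 922/(-2222) + (-21*(1 - 21))/(-1 - 1*(-42)) = 922*(-1/2222) + (-21*(-20))/(-1 + 42) = -461/1111 + 420/41 = 447719/45551 ≈ 9.8290)
K(B(-7, 6)) - R = -22 - 1*447719/45551 = -22 - 447719/45551 = -1449841/45551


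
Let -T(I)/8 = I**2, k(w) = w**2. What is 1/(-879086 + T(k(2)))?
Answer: -1/879214 ≈ -1.1374e-6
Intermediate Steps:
T(I) = -8*I**2
1/(-879086 + T(k(2))) = 1/(-879086 - 8*(2**2)**2) = 1/(-879086 - 8*4**2) = 1/(-879086 - 8*16) = 1/(-879086 - 128) = 1/(-879214) = -1/879214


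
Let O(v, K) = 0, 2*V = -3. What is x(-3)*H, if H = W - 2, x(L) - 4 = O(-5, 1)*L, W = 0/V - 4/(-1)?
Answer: 8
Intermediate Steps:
V = -3/2 (V = (1/2)*(-3) = -3/2 ≈ -1.5000)
W = 4 (W = 0/(-3/2) - 4/(-1) = 0*(-2/3) - 4*(-1) = 0 + 4 = 4)
x(L) = 4 (x(L) = 4 + 0*L = 4 + 0 = 4)
H = 2 (H = 4 - 2 = 2)
x(-3)*H = 4*2 = 8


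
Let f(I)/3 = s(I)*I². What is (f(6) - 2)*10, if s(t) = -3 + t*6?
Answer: 35620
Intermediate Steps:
s(t) = -3 + 6*t
f(I) = 3*I²*(-3 + 6*I) (f(I) = 3*((-3 + 6*I)*I²) = 3*(I²*(-3 + 6*I)) = 3*I²*(-3 + 6*I))
(f(6) - 2)*10 = (6²*(-9 + 18*6) - 2)*10 = (36*(-9 + 108) - 2)*10 = (36*99 - 2)*10 = (3564 - 2)*10 = 3562*10 = 35620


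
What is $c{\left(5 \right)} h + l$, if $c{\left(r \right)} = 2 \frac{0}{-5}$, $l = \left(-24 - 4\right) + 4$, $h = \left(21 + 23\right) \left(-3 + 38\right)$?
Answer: $-24$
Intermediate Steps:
$h = 1540$ ($h = 44 \cdot 35 = 1540$)
$l = -24$ ($l = \left(-24 - 4\right) + 4 = -28 + 4 = -24$)
$c{\left(r \right)} = 0$ ($c{\left(r \right)} = 2 \cdot 0 \left(- \frac{1}{5}\right) = 2 \cdot 0 = 0$)
$c{\left(5 \right)} h + l = 0 \cdot 1540 - 24 = 0 - 24 = -24$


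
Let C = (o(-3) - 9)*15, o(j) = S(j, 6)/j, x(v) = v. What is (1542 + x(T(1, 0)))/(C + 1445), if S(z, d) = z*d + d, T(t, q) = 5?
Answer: 1547/1370 ≈ 1.1292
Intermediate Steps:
S(z, d) = d + d*z (S(z, d) = d*z + d = d + d*z)
o(j) = (6 + 6*j)/j (o(j) = (6*(1 + j))/j = (6 + 6*j)/j)
C = -75 (C = ((6 + 6/(-3)) - 9)*15 = ((6 + 6*(-⅓)) - 9)*15 = ((6 - 2) - 9)*15 = (4 - 9)*15 = -5*15 = -75)
(1542 + x(T(1, 0)))/(C + 1445) = (1542 + 5)/(-75 + 1445) = 1547/1370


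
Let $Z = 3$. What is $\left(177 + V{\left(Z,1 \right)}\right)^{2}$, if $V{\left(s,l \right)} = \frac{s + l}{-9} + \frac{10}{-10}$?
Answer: $\frac{2496400}{81} \approx 30820.0$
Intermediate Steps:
$V{\left(s,l \right)} = -1 - \frac{l}{9} - \frac{s}{9}$ ($V{\left(s,l \right)} = \left(l + s\right) \left(- \frac{1}{9}\right) + 10 \left(- \frac{1}{10}\right) = \left(- \frac{l}{9} - \frac{s}{9}\right) - 1 = -1 - \frac{l}{9} - \frac{s}{9}$)
$\left(177 + V{\left(Z,1 \right)}\right)^{2} = \left(177 - \frac{13}{9}\right)^{2} = \left(\frac{1580}{9}\right)^{2} = \frac{2496400}{81}$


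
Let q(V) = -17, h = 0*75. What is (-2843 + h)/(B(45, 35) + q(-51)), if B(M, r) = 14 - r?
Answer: 2843/38 ≈ 74.816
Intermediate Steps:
h = 0
(-2843 + h)/(B(45, 35) + q(-51)) = (-2843 + 0)/((14 - 1*35) - 17) = -2843/((14 - 35) - 17) = -2843/(-21 - 17) = -2843/(-38) = -2843*(-1/38) = 2843/38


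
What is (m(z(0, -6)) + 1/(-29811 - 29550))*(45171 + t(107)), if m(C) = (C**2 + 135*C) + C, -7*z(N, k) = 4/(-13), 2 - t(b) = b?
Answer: 6308270950094/23408021 ≈ 2.6949e+5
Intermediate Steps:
t(b) = 2 - b
z(N, k) = 4/91 (z(N, k) = -4/(7*(-13)) = -4*(-1)/(7*13) = -1/7*(-4/13) = 4/91)
m(C) = C**2 + 136*C
(m(z(0, -6)) + 1/(-29811 - 29550))*(45171 + t(107)) = (4*(136 + 4/91)/91 + 1/(-29811 - 29550))*(45171 + (2 - 1*107)) = ((4/91)*(12380/91) + 1/(-59361))*(45171 + (2 - 107)) = (49520/8281 - 1/59361)*(45171 - 105) = (2939548439/491568441)*45066 = 6308270950094/23408021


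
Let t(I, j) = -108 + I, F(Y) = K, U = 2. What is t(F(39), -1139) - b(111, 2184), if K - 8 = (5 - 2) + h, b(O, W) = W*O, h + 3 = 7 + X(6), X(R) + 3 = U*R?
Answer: -242508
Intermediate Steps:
X(R) = -3 + 2*R
h = 13 (h = -3 + (7 + (-3 + 2*6)) = -3 + (7 + (-3 + 12)) = -3 + (7 + 9) = -3 + 16 = 13)
b(O, W) = O*W
K = 24 (K = 8 + ((5 - 2) + 13) = 8 + (3 + 13) = 8 + 16 = 24)
F(Y) = 24
t(F(39), -1139) - b(111, 2184) = (-108 + 24) - 111*2184 = -84 - 1*242424 = -84 - 242424 = -242508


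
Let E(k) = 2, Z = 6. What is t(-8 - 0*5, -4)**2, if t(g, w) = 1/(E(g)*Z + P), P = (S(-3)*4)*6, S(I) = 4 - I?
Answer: 1/32400 ≈ 3.0864e-5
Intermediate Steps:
P = 168 (P = ((4 - 1*(-3))*4)*6 = ((4 + 3)*4)*6 = (7*4)*6 = 28*6 = 168)
t(g, w) = 1/180 (t(g, w) = 1/(2*6 + 168) = 1/(12 + 168) = 1/180)
t(-8 - 0*5, -4)**2 = (1/180)**2 = 1/32400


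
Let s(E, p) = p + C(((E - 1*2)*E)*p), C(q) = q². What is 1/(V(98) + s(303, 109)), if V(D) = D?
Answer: 1/98826006030336 ≈ 1.0119e-14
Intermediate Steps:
s(E, p) = p + E²*p²*(-2 + E)² (s(E, p) = p + (((E - 1*2)*E)*p)² = p + (((E - 2)*E)*p)² = p + (((-2 + E)*E)*p)² = p + ((E*(-2 + E))*p)² = p + (E*p*(-2 + E))² = p + E²*p²*(-2 + E)²)
1/(V(98) + s(303, 109)) = 1/(98 + 109*(1 + 109*303²*(-2 + 303)²)) = 1/(98 + 109*(1 + 109*91809*301²)) = 1/(98 + 109*(1 + 109*91809*90601)) = 1/(98 + 109*(1 + 906660605781)) = 1/(98 + 109*906660605782) = 1/(98 + 98826006030238) = 1/98826006030336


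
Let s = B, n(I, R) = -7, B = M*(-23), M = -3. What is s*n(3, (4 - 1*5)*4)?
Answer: -483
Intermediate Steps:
B = 69 (B = -3*(-23) = 69)
s = 69
s*n(3, (4 - 1*5)*4) = 69*(-7) = -483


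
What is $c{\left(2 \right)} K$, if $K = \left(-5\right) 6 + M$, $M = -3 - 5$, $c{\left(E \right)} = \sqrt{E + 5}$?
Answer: $- 38 \sqrt{7} \approx -100.54$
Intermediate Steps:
$c{\left(E \right)} = \sqrt{5 + E}$
$M = -8$ ($M = -3 - 5 = -8$)
$K = -38$ ($K = \left(-5\right) 6 - 8 = -30 - 8 = -38$)
$c{\left(2 \right)} K = \sqrt{5 + 2} \left(-38\right) = \sqrt{7} \left(-38\right) = - 38 \sqrt{7}$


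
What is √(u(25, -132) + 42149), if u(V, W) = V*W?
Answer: √38849 ≈ 197.10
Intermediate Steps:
√(u(25, -132) + 42149) = √(25*(-132) + 42149) = √(-3300 + 42149) = √38849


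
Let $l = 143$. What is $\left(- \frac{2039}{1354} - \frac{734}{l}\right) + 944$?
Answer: $\frac{181493755}{193622} \approx 937.36$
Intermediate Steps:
$\left(- \frac{2039}{1354} - \frac{734}{l}\right) + 944 = \left(- \frac{2039}{1354} - \frac{734}{143}\right) + 944 = - \frac{1285413}{193622} + 944 = \frac{181493755}{193622}$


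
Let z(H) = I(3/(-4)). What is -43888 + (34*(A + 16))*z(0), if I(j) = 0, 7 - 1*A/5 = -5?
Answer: -43888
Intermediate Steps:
A = 60 (A = 35 - 5*(-5) = 35 + 25 = 60)
z(H) = 0
-43888 + (34*(A + 16))*z(0) = -43888 + (34*(60 + 16))*0 = -43888 + (34*76)*0 = -43888 + 2584*0 = -43888 + 0 = -43888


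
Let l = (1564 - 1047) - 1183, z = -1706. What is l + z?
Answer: -2372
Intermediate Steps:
l = -666 (l = 517 - 1183 = -666)
l + z = -666 - 1706 = -2372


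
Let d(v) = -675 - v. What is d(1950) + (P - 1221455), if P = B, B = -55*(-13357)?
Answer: -489445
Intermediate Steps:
B = 734635
P = 734635
d(1950) + (P - 1221455) = (-675 - 1*1950) + (734635 - 1221455) = (-675 - 1950) - 486820 = -2625 - 486820 = -489445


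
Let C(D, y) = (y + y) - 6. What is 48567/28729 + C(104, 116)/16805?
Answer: 822661189/482790845 ≈ 1.7040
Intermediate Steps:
C(D, y) = -6 + 2*y (C(D, y) = 2*y - 6 = -6 + 2*y)
48567/28729 + C(104, 116)/16805 = 48567/28729 + (-6 + 2*116)/16805 = 48567*(1/28729) + (-6 + 232)*(1/16805) = 48567/28729 + 226*(1/16805) = 48567/28729 + 226/16805 = 822661189/482790845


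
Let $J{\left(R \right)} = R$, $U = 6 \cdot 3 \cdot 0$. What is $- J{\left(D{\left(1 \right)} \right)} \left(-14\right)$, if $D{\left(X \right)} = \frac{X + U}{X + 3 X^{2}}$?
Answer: $\frac{7}{2} \approx 3.5$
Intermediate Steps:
$U = 0$ ($U = 18 \cdot 0 = 0$)
$D{\left(X \right)} = \frac{X}{X + 3 X^{2}}$ ($D{\left(X \right)} = \frac{X + 0}{X + 3 X^{2}} = \frac{X}{X + 3 X^{2}}$)
$- J{\left(D{\left(1 \right)} \right)} \left(-14\right) = - \frac{1}{1 + 3 \cdot 1} \left(-14\right) = - \frac{1}{1 + 3} \left(-14\right) = - \frac{1}{4} \left(-14\right) = \left(-1\right) \frac{1}{4} \left(-14\right) = \left(- \frac{1}{4}\right) \left(-14\right) = \frac{7}{2}$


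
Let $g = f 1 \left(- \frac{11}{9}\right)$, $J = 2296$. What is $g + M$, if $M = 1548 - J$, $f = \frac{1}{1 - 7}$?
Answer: $- \frac{40381}{54} \approx -747.8$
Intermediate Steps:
$f = - \frac{1}{6}$ ($f = \frac{1}{-6} = - \frac{1}{6} \approx -0.16667$)
$g = \frac{11}{54}$ ($g = \left(- \frac{1}{6}\right) 1 \left(- \frac{11}{9}\right) = - \frac{\left(-11\right) \frac{1}{9}}{6} = \left(- \frac{1}{6}\right) \left(- \frac{11}{9}\right) = \frac{11}{54} \approx 0.2037$)
$M = -748$ ($M = 1548 - 2296 = -748$)
$g + M = \frac{11}{54} - 748 = - \frac{40381}{54}$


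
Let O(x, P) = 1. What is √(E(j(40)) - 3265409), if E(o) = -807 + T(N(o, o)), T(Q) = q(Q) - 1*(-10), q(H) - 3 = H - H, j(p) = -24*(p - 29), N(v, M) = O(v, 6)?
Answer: I*√3266203 ≈ 1807.3*I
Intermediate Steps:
N(v, M) = 1
j(p) = 696 - 24*p (j(p) = -24*(-29 + p) = 696 - 24*p)
q(H) = 3 (q(H) = 3 + (H - H) = 3 + 0 = 3)
T(Q) = 13 (T(Q) = 3 - 1*(-10) = 3 + 10 = 13)
E(o) = -794 (E(o) = -807 + 13 = -794)
√(E(j(40)) - 3265409) = √(-794 - 3265409) = √(-3266203) = I*√3266203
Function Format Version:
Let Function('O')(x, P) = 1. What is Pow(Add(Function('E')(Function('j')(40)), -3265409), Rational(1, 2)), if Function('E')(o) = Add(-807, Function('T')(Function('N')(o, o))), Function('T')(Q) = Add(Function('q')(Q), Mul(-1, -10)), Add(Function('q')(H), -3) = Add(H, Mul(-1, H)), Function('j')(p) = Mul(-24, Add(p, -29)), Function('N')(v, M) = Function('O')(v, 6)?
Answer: Mul(I, Pow(3266203, Rational(1, 2))) ≈ Mul(1807.3, I)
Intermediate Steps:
Function('N')(v, M) = 1
Function('j')(p) = Add(696, Mul(-24, p)) (Function('j')(p) = Mul(-24, Add(-29, p)) = Add(696, Mul(-24, p)))
Function('q')(H) = 3 (Function('q')(H) = Add(3, Add(H, Mul(-1, H))) = Add(3, 0) = 3)
Function('T')(Q) = 13 (Function('T')(Q) = Add(3, Mul(-1, -10)) = Add(3, 10) = 13)
Function('E')(o) = -794 (Function('E')(o) = Add(-807, 13) = -794)
Pow(Add(Function('E')(Function('j')(40)), -3265409), Rational(1, 2)) = Pow(Add(-794, -3265409), Rational(1, 2)) = Pow(-3266203, Rational(1, 2)) = Mul(I, Pow(3266203, Rational(1, 2)))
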